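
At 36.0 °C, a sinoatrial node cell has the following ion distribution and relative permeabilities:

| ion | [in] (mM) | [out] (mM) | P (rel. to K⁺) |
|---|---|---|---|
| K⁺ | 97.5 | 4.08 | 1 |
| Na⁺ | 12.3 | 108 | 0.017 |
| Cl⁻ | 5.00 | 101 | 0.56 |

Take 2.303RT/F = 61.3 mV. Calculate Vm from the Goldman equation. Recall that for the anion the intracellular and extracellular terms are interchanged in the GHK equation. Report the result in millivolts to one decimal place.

Vm = 61.3 · log₁₀[(Σ P·[cation]ₒ + Σ P·[anion]ᵢ) / (Σ P·[cation]ᵢ + Σ P·[anion]ₒ)]
Numerator = 1×4.08 + 0.017×108 + 0.56×5.00 = 8.716
Denominator = 1×97.5 + 0.017×12.3 + 0.56×101 = 154.3
Vm = 61.3 · log₁₀(0.056499) = 61.3 × (-1.2480) = -76.50 mV

-76.5 mV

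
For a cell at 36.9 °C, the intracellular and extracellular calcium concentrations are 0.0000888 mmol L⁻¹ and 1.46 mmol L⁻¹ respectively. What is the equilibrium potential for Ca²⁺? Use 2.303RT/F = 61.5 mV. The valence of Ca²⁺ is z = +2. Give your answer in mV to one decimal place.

129.6 mV

E = (61.5/z) · log₁₀([Ca²⁺]_out/[Ca²⁺]_in) with z = +2.
= (61.5/2) · log₁₀(1.46/0.0000888) = 30.75 · log₁₀(1.644e+04)
= 30.75 · (4.2159) = 129.64 mV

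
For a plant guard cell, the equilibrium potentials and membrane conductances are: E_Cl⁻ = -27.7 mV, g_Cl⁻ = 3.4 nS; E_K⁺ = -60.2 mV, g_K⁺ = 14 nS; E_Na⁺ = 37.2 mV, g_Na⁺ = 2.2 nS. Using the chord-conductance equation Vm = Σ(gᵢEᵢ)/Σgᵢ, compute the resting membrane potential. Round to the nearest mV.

-44 mV

Σ gᵢEᵢ = 3.4·(-27.7) + 14·(-60.2) + 2.2·(37.2) = -855.14
Σ gᵢ = 3.4 + 14 + 2.2 = 19.6
Vm = -855.14 / 19.6 = -43.63 mV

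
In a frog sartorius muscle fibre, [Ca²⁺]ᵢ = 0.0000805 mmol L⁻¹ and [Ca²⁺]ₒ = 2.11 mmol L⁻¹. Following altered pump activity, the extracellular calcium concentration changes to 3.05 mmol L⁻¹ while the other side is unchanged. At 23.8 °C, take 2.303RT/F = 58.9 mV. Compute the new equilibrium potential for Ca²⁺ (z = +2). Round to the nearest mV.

After the shift: [Ca²⁺]_out = 3.05, [Ca²⁺]_in = 0.0000805 mmol L⁻¹.
E_new = (58.9/2)·log₁₀(3.05/0.0000805) = 29.45 · (4.5785) = 134.84 mV

135 mV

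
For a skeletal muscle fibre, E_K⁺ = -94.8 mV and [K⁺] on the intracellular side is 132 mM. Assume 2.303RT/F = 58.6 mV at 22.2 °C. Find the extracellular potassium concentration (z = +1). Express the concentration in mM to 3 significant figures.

Nernst: E = (58.6/1) · log₁₀([out]/[in]), so log₁₀([out]/[in]) = -94.8 × 1 / 58.6 = -1.6177.
[out]/[in] = 10^(-1.6177) = 0.02411.
[out] = 0.02411 × 132 = 3.183 mM.

3.18 mM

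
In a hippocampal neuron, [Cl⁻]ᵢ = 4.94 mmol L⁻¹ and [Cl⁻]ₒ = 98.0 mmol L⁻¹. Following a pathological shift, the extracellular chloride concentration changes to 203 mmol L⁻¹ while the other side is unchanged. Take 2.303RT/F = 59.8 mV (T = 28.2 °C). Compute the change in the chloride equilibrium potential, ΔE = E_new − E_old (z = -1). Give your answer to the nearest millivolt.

E_old = (59.8/-1)·log₁₀(98.0/4.94) = -77.59 mV
E_new = (59.8/-1)·log₁₀(203/4.94) = -96.50 mV
ΔE = -96.50 − (-77.59) = -18.91 mV

-19 mV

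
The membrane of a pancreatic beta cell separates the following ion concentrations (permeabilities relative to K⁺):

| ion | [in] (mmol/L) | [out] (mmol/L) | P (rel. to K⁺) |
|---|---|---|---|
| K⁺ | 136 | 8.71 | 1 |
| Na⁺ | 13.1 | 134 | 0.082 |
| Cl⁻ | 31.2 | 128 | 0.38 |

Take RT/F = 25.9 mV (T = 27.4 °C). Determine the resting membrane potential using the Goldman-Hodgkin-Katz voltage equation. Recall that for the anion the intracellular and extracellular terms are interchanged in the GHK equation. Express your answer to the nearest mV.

Vm = 25.9 · ln[(Σ P·[cation]ₒ + Σ P·[anion]ᵢ) / (Σ P·[cation]ᵢ + Σ P·[anion]ₒ)]
Numerator = 1×8.71 + 0.082×134 + 0.38×31.2 = 31.55
Denominator = 1×136 + 0.082×13.1 + 0.38×128 = 185.7
Vm = 25.9 · ln(0.16991) = 25.9 × (-1.7725) = -45.91 mV

-46 mV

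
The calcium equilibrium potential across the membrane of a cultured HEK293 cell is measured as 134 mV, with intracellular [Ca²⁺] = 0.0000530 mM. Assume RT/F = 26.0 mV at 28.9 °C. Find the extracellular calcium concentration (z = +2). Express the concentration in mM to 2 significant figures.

Nernst: E = (26.0/2) · ln([out]/[in]), so ln([out]/[in]) = 134.0 × 2 / 26.0 = 10.3077.
[out]/[in] = e^(10.3077) = 2.996e+04.
[out] = 2.996e+04 × 0.0000530 = 1.588 mM.

1.6 mM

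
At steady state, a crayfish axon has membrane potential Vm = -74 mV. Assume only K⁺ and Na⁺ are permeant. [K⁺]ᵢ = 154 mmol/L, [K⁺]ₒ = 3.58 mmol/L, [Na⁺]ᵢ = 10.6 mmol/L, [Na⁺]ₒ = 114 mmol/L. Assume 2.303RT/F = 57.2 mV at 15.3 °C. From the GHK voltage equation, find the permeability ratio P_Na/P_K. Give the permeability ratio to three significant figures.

Let α = P_Na/P_K. GHK: Vm = 57.2·log₁₀[(Kₒ + α·Naₒ)/(Kᵢ + α·Naᵢ)].
10^(Vm/57.2) = 10^(-74.0/57.2) = 0.05085
So 0.05085·(Kᵢ + α·Naᵢ) = Kₒ + α·Naₒ → α = (0.05085·154.0 − 3.58) / (114.0 − 0.05085·10.6)
α = (7.831 − 3.58) / (114.0 − 0.539) = 4.251/113.5 = 0.03747

0.0375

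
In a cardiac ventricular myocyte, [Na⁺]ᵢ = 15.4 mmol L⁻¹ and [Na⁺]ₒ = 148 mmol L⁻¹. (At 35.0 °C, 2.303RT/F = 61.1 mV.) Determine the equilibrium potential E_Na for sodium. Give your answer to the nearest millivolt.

E = (61.1/z) · log₁₀([Na⁺]_out/[Na⁺]_in) with z = +1.
= (61.1/1) · log₁₀(148/15.4) = 61.10 · log₁₀(9.61)
= 61.10 · (0.9827) = 60.05 mV

60 mV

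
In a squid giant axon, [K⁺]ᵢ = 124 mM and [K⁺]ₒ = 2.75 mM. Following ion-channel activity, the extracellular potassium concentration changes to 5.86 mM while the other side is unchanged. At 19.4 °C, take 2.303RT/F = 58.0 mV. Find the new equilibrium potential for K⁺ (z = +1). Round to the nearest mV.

-77 mV

After the shift: [K⁺]_out = 5.86, [K⁺]_in = 124 mM.
E_new = (58.0/1)·log₁₀(5.86/124) = 58.00 · (-1.3255) = -76.88 mV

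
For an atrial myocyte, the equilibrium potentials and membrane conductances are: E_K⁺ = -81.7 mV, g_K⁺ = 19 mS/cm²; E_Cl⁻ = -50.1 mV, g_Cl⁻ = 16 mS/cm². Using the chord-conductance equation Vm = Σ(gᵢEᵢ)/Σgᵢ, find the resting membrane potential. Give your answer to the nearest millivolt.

Σ gᵢEᵢ = 19·(-81.7) + 16·(-50.1) = -2353.90
Σ gᵢ = 19 + 16 = 35
Vm = -2353.90 / 35 = -67.25 mV

-67 mV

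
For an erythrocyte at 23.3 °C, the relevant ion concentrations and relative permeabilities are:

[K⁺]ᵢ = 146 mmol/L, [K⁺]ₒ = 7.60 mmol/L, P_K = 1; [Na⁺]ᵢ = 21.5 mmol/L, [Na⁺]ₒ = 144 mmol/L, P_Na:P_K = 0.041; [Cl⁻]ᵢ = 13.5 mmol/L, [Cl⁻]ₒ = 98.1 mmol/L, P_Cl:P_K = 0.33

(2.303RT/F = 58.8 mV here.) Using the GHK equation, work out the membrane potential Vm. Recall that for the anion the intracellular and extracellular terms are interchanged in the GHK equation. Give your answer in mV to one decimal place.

-58.8 mV

Vm = 58.8 · log₁₀[(Σ P·[cation]ₒ + Σ P·[anion]ᵢ) / (Σ P·[cation]ᵢ + Σ P·[anion]ₒ)]
Numerator = 1×7.60 + 0.041×144 + 0.33×13.5 = 17.96
Denominator = 1×146 + 0.041×21.5 + 0.33×98.1 = 179.3
Vm = 58.8 · log₁₀(0.10019) = 58.8 × (-0.9992) = -58.75 mV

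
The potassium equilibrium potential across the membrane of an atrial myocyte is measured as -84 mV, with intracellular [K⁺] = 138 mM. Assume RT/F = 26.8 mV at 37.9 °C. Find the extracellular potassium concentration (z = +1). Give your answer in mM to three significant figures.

6.01 mM

Nernst: E = (26.8/1) · ln([out]/[in]), so ln([out]/[in]) = -84.0 × 1 / 26.8 = -3.1343.
[out]/[in] = e^(-3.1343) = 0.04353.
[out] = 0.04353 × 138 = 6.007 mM.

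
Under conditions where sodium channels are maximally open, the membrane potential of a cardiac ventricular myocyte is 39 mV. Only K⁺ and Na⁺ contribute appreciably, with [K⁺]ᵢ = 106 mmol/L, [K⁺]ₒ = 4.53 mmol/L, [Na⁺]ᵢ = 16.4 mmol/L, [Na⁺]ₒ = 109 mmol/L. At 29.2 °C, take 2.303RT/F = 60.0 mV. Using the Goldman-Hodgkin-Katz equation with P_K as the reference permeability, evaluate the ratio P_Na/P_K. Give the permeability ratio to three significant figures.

13.1

Let α = P_Na/P_K. GHK: Vm = 60.0·log₁₀[(Kₒ + α·Naₒ)/(Kᵢ + α·Naᵢ)].
10^(Vm/60.0) = 10^(39.0/60.0) = 4.4668
So 4.4668·(Kᵢ + α·Naᵢ) = Kₒ + α·Naₒ → α = (4.4668·106.0 − 4.53) / (109.0 − 4.4668·16.4)
α = (473.5 − 4.53) / (109.0 − 73.26) = 469/35.74 = 13.12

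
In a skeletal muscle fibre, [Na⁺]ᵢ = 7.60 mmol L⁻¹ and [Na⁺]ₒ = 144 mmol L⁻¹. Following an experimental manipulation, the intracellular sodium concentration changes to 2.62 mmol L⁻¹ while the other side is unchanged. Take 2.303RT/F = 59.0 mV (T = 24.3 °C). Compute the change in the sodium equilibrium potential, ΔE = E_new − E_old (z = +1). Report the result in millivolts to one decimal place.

27.3 mV

E_old = (59.0/1)·log₁₀(144/7.60) = 75.38 mV
E_new = (59.0/1)·log₁₀(144/2.62) = 102.66 mV
ΔE = 102.66 − (75.38) = 27.29 mV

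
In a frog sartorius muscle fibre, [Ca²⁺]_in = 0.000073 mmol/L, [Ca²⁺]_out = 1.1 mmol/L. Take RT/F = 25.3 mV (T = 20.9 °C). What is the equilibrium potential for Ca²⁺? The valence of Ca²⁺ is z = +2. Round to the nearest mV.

122 mV

E = (25.3/z) · ln([Ca²⁺]_out/[Ca²⁺]_in) with z = +2.
= (25.3/2) · ln(1.1/0.000073) = 12.65 · ln(1.507e+04)
= 12.65 · (9.6204) = 121.70 mV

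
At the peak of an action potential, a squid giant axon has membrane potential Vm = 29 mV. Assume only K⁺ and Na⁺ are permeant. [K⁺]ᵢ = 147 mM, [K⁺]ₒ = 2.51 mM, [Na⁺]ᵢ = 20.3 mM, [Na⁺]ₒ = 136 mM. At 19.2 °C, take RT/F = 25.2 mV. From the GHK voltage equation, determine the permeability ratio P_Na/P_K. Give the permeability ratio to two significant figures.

6.4

Let α = P_Na/P_K. GHK: Vm = 25.2·ln[(Kₒ + α·Naₒ)/(Kᵢ + α·Naᵢ)].
e^(Vm/25.2) = e^(29.0/25.2) = 3.1607
So 3.1607·(Kᵢ + α·Naᵢ) = Kₒ + α·Naₒ → α = (3.1607·147.0 − 2.51) / (136.0 − 3.1607·20.3)
α = (464.6 − 2.51) / (136.0 − 64.16) = 462.1/71.84 = 6.433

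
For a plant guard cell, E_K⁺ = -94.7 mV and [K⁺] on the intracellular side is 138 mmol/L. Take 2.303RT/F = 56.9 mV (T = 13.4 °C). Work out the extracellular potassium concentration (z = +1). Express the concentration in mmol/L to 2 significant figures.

3.0 mmol/L

Nernst: E = (56.9/1) · log₁₀([out]/[in]), so log₁₀([out]/[in]) = -94.7 × 1 / 56.9 = -1.6643.
[out]/[in] = 10^(-1.6643) = 0.02166.
[out] = 0.02166 × 138 = 2.989 mmol/L.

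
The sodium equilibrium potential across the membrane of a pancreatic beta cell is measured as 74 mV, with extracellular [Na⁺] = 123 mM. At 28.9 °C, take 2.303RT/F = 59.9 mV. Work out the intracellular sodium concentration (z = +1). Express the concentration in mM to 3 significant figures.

Nernst: E = (59.9/1) · log₁₀([out]/[in]), so log₁₀([out]/[in]) = 74.0 × 1 / 59.9 = 1.2354.
[out]/[in] = 10^(1.2354) = 17.19.
[in] = 123 / 17.19 = 7.153 mM.

7.15 mM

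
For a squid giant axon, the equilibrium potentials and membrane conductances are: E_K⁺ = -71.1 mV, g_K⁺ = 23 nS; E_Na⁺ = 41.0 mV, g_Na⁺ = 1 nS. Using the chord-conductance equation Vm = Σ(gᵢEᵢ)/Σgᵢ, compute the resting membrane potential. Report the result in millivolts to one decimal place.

-66.4 mV

Σ gᵢEᵢ = 23·(-71.1) + 1·(41.0) = -1594.30
Σ gᵢ = 23 + 1 = 24
Vm = -1594.30 / 24 = -66.43 mV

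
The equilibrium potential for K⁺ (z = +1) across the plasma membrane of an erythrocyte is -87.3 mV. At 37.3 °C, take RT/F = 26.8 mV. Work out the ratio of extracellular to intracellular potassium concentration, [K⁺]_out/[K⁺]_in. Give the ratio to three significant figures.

ln([out]/[in]) = E·z/(26.8) = -87.3 × 1 / 26.8 = -3.2575
[out]/[in] = e^(-3.2575) = 0.03849

0.0385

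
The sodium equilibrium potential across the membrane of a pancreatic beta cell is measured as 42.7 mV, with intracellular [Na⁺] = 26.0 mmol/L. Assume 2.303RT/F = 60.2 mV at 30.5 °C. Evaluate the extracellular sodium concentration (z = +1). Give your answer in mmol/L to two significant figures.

130 mmol/L

Nernst: E = (60.2/1) · log₁₀([out]/[in]), so log₁₀([out]/[in]) = 42.7 × 1 / 60.2 = 0.7093.
[out]/[in] = 10^(0.7093) = 5.12.
[out] = 5.12 × 26.0 = 133.1 mmol/L.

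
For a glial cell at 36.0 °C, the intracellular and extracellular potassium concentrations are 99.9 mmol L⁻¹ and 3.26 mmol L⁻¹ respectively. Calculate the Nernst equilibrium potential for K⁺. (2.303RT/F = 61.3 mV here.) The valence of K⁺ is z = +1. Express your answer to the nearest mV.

-91 mV

E = (61.3/z) · log₁₀([K⁺]_out/[K⁺]_in) with z = +1.
= (61.3/1) · log₁₀(3.26/99.9) = 61.30 · log₁₀(0.03263)
= 61.30 · (-1.4863) = -91.11 mV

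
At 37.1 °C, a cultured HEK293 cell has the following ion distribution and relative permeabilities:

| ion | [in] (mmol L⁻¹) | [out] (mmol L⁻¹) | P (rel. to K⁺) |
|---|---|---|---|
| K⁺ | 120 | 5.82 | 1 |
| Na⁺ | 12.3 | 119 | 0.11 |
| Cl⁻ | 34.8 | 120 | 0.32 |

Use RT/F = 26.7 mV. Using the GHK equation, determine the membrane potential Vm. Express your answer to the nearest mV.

Vm = 26.7 · ln[(Σ P·[cation]ₒ + Σ P·[anion]ᵢ) / (Σ P·[cation]ᵢ + Σ P·[anion]ₒ)]
Numerator = 1×5.82 + 0.11×119 + 0.32×34.8 = 30.05
Denominator = 1×120 + 0.11×12.3 + 0.32×120 = 159.8
Vm = 26.7 · ln(0.18808) = 26.7 × (-1.6709) = -44.61 mV

-45 mV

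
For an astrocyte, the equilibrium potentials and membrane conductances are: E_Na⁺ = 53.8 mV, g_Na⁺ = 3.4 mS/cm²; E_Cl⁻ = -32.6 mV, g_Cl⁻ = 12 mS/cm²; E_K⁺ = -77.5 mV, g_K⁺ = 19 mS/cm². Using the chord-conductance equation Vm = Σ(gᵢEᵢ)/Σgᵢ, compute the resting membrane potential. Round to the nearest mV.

-49 mV

Σ gᵢEᵢ = 3.4·(53.8) + 12·(-32.6) + 19·(-77.5) = -1680.78
Σ gᵢ = 3.4 + 12 + 19 = 34.4
Vm = -1680.78 / 34.4 = -48.86 mV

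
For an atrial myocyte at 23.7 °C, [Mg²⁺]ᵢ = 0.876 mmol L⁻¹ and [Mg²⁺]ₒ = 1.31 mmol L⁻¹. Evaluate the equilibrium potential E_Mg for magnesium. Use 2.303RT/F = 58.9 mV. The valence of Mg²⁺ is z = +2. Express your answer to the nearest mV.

5 mV

E = (58.9/z) · log₁₀([Mg²⁺]_out/[Mg²⁺]_in) with z = +2.
= (58.9/2) · log₁₀(1.31/0.876) = 29.45 · log₁₀(1.495)
= 29.45 · (0.1748) = 5.15 mV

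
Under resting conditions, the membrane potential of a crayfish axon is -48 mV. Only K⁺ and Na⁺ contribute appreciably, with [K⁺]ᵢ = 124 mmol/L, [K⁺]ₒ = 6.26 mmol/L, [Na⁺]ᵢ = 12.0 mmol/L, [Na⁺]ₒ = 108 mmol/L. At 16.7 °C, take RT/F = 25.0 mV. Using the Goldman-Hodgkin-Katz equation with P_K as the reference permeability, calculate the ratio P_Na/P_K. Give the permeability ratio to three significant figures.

0.112

Let α = P_Na/P_K. GHK: Vm = 25.0·ln[(Kₒ + α·Naₒ)/(Kᵢ + α·Naᵢ)].
e^(Vm/25.0) = e^(-48.0/25.0) = 0.14661
So 0.14661·(Kᵢ + α·Naᵢ) = Kₒ + α·Naₒ → α = (0.14661·124.0 − 6.26) / (108.0 − 0.14661·12.0)
α = (18.18 − 6.26) / (108.0 − 1.759) = 11.92/106.2 = 0.1122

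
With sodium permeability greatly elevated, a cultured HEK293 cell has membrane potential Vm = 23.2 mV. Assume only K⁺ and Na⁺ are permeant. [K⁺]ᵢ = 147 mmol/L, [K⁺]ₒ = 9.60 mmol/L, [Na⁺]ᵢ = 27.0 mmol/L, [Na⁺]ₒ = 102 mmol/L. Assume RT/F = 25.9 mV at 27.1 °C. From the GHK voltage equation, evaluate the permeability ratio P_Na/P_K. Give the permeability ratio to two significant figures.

9.8

Let α = P_Na/P_K. GHK: Vm = 25.9·ln[(Kₒ + α·Naₒ)/(Kᵢ + α·Naᵢ)].
e^(Vm/25.9) = e^(23.2/25.9) = 2.4492
So 2.4492·(Kᵢ + α·Naᵢ) = Kₒ + α·Naₒ → α = (2.4492·147.0 − 9.6) / (102.0 − 2.4492·27.0)
α = (360 − 9.6) / (102.0 − 66.13) = 350.4/35.87 = 9.769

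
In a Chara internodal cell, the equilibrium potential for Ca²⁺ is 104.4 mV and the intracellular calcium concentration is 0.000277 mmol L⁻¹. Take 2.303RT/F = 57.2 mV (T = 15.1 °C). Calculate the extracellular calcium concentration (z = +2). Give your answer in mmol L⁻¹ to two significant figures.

Nernst: E = (57.2/2) · log₁₀([out]/[in]), so log₁₀([out]/[in]) = 104.4 × 2 / 57.2 = 3.6503.
[out]/[in] = 10^(3.6503) = 4470.
[out] = 4470 × 0.000277 = 1.238 mmol L⁻¹.

1.2 mmol L⁻¹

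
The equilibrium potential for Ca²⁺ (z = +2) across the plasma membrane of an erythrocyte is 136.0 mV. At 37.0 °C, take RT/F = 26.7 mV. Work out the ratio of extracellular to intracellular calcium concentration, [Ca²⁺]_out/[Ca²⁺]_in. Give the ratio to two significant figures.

ln([out]/[in]) = E·z/(26.7) = 136.0 × 2 / 26.7 = 10.1873
[out]/[in] = e^(10.1873) = 2.656e+04

27000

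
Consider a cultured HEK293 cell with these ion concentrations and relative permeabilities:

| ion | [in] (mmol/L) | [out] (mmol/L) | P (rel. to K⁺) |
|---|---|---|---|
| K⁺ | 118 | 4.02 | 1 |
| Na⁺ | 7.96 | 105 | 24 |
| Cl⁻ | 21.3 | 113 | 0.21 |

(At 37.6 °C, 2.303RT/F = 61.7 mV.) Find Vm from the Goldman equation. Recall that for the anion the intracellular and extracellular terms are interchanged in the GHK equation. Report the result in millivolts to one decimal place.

Vm = 61.7 · log₁₀[(Σ P·[cation]ₒ + Σ P·[anion]ᵢ) / (Σ P·[cation]ᵢ + Σ P·[anion]ₒ)]
Numerator = 1×4.02 + 24×105 + 0.21×21.3 = 2528
Denominator = 1×118 + 24×7.96 + 0.21×113 = 332.8
Vm = 61.7 · log₁₀(7.5983) = 61.7 × (0.8807) = 54.34 mV

54.3 mV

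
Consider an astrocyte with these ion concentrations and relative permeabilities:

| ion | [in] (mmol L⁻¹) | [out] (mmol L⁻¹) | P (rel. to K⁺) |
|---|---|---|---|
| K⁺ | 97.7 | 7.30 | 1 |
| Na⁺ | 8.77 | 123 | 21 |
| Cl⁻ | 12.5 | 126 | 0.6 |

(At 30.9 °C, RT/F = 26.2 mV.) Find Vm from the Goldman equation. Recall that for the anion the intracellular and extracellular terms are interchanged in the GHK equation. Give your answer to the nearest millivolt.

Vm = 26.2 · ln[(Σ P·[cation]ₒ + Σ P·[anion]ᵢ) / (Σ P·[cation]ᵢ + Σ P·[anion]ₒ)]
Numerator = 1×7.30 + 21×123 + 0.6×12.5 = 2598
Denominator = 1×97.7 + 21×8.77 + 0.6×126 = 357.5
Vm = 26.2 · ln(7.2672) = 26.2 × (1.9834) = 51.96 mV

52 mV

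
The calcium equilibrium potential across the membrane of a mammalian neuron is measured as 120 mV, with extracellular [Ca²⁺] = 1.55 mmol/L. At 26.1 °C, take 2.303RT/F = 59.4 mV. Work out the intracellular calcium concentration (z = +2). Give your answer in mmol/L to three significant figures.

Nernst: E = (59.4/2) · log₁₀([out]/[in]), so log₁₀([out]/[in]) = 120.0 × 2 / 59.4 = 4.0404.
[out]/[in] = 10^(4.0404) = 1.097e+04.
[in] = 1.55 / 1.097e+04 = 0.0001412 mmol/L.

0.000141 mmol/L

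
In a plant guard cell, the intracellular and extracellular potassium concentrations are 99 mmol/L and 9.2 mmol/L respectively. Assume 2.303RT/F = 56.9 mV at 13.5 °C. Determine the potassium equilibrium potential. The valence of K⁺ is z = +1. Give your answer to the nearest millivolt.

E = (56.9/z) · log₁₀([K⁺]_out/[K⁺]_in) with z = +1.
= (56.9/1) · log₁₀(9.2/99) = 56.90 · log₁₀(0.09293)
= 56.90 · (-1.0318) = -58.71 mV

-59 mV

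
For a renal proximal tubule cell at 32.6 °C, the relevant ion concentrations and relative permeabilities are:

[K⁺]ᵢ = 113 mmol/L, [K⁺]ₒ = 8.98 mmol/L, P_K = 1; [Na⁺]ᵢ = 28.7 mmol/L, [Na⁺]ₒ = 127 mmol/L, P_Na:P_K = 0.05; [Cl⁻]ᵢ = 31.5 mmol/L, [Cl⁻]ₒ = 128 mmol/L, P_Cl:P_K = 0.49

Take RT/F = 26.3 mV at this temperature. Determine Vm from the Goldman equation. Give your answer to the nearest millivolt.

-46 mV

Vm = 26.3 · ln[(Σ P·[cation]ₒ + Σ P·[anion]ᵢ) / (Σ P·[cation]ᵢ + Σ P·[anion]ₒ)]
Numerator = 1×8.98 + 0.05×127 + 0.49×31.5 = 30.77
Denominator = 1×113 + 0.05×28.7 + 0.49×128 = 177.2
Vm = 26.3 · ln(0.17366) = 26.3 × (-1.7506) = -46.04 mV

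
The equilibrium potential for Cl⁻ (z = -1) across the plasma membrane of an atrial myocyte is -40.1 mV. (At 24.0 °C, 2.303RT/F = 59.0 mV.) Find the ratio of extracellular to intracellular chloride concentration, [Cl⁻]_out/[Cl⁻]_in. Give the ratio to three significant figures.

4.78

log₁₀([out]/[in]) = E·z/(59.0) = -40.1 × -1 / 59.0 = 0.6797
[out]/[in] = 10^(0.6797) = 4.783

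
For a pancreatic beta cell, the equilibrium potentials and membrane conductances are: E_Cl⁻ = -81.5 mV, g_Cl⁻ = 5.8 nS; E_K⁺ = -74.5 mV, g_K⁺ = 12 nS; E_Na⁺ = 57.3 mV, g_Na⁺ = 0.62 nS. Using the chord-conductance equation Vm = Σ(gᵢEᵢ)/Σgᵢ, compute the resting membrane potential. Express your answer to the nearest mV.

-72 mV

Σ gᵢEᵢ = 5.8·(-81.5) + 12·(-74.5) + 0.62·(57.3) = -1331.17
Σ gᵢ = 5.8 + 12 + 0.62 = 18.42
Vm = -1331.17 / 18.42 = -72.27 mV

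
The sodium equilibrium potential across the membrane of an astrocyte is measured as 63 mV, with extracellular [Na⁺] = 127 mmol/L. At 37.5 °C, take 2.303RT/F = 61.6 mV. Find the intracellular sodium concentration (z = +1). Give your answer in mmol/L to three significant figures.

12.1 mmol/L

Nernst: E = (61.6/1) · log₁₀([out]/[in]), so log₁₀([out]/[in]) = 63.0 × 1 / 61.6 = 1.0227.
[out]/[in] = 10^(1.0227) = 10.54.
[in] = 127 / 10.54 = 12.05 mmol/L.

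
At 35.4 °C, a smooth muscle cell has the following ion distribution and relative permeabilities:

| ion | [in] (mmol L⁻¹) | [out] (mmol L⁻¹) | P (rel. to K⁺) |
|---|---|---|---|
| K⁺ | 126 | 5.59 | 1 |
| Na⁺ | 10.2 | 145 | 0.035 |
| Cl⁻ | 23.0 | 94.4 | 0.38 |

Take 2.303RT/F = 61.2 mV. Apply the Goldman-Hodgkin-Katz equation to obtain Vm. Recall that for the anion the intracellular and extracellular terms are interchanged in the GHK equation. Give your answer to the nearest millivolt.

Vm = 61.2 · log₁₀[(Σ P·[cation]ₒ + Σ P·[anion]ᵢ) / (Σ P·[cation]ᵢ + Σ P·[anion]ₒ)]
Numerator = 1×5.59 + 0.035×145 + 0.38×23.0 = 19.41
Denominator = 1×126 + 0.035×10.2 + 0.38×94.4 = 162.2
Vm = 61.2 · log₁₀(0.11961) = 61.2 × (-0.9222) = -56.44 mV

-56 mV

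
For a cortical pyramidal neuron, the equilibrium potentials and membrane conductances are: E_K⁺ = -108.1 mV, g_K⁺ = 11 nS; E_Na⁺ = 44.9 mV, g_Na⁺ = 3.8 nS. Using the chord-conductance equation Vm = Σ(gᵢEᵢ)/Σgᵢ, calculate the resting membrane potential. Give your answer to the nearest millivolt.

-69 mV

Σ gᵢEᵢ = 11·(-108.1) + 3.8·(44.9) = -1018.48
Σ gᵢ = 11 + 3.8 = 14.8
Vm = -1018.48 / 14.8 = -68.82 mV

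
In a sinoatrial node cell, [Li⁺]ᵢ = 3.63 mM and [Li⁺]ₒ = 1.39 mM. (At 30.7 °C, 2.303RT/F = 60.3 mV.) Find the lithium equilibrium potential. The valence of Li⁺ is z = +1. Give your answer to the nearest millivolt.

E = (60.3/z) · log₁₀([Li⁺]_out/[Li⁺]_in) with z = +1.
= (60.3/1) · log₁₀(1.39/3.63) = 60.30 · log₁₀(0.3829)
= 60.30 · (-0.4169) = -25.14 mV

-25 mV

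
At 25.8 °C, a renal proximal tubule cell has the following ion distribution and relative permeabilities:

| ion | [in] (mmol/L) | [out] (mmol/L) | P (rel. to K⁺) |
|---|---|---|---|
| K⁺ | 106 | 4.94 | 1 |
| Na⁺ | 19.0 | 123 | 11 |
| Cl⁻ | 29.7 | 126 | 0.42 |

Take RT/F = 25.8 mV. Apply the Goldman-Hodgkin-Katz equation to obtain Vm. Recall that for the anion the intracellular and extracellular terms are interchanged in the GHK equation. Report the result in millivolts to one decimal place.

33.9 mV

Vm = 25.8 · ln[(Σ P·[cation]ₒ + Σ P·[anion]ᵢ) / (Σ P·[cation]ᵢ + Σ P·[anion]ₒ)]
Numerator = 1×4.94 + 11×123 + 0.42×29.7 = 1370
Denominator = 1×106 + 11×19.0 + 0.42×126 = 367.9
Vm = 25.8 · ln(3.7248) = 25.8 × (1.3150) = 33.93 mV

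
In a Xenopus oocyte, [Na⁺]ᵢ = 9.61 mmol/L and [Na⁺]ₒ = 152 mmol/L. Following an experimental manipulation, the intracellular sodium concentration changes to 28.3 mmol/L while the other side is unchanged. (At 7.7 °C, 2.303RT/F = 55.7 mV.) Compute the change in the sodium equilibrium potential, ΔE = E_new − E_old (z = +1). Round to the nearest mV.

E_old = (55.7/1)·log₁₀(152/9.61) = 66.79 mV
E_new = (55.7/1)·log₁₀(152/28.3) = 40.66 mV
ΔE = 40.66 − (66.79) = -26.13 mV

-26 mV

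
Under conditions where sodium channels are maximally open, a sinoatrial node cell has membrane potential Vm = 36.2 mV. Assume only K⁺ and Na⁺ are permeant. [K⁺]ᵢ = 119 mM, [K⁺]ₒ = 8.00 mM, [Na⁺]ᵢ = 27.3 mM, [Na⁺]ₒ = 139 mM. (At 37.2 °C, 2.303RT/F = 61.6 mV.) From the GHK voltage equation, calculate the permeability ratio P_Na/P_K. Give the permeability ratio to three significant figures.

Let α = P_Na/P_K. GHK: Vm = 61.6·log₁₀[(Kₒ + α·Naₒ)/(Kᵢ + α·Naᵢ)].
10^(Vm/61.6) = 10^(36.2/61.6) = 3.8696
So 3.8696·(Kᵢ + α·Naᵢ) = Kₒ + α·Naₒ → α = (3.8696·119.0 − 8.0) / (139.0 − 3.8696·27.3)
α = (460.5 − 8.0) / (139.0 − 105.6) = 452.5/33.36 = 13.56

13.6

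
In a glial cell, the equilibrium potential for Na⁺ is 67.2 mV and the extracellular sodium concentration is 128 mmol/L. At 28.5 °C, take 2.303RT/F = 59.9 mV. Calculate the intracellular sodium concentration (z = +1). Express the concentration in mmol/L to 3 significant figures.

Nernst: E = (59.9/1) · log₁₀([out]/[in]), so log₁₀([out]/[in]) = 67.2 × 1 / 59.9 = 1.1219.
[out]/[in] = 10^(1.1219) = 13.24.
[in] = 128 / 13.24 = 9.668 mmol/L.

9.67 mmol/L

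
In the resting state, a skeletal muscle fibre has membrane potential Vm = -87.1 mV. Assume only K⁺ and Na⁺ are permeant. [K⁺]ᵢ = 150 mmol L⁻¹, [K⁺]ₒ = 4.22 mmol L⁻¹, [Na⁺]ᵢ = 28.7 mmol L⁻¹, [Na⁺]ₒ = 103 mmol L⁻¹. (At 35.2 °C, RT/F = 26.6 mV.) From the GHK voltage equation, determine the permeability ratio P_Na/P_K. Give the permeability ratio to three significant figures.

0.0143

Let α = P_Na/P_K. GHK: Vm = 26.6·ln[(Kₒ + α·Naₒ)/(Kᵢ + α·Naᵢ)].
e^(Vm/26.6) = e^(-87.1/26.6) = 0.037838
So 0.037838·(Kᵢ + α·Naᵢ) = Kₒ + α·Naₒ → α = (0.037838·150.0 − 4.22) / (103.0 − 0.037838·28.7)
α = (5.676 − 4.22) / (103.0 − 1.086) = 1.456/101.9 = 0.01428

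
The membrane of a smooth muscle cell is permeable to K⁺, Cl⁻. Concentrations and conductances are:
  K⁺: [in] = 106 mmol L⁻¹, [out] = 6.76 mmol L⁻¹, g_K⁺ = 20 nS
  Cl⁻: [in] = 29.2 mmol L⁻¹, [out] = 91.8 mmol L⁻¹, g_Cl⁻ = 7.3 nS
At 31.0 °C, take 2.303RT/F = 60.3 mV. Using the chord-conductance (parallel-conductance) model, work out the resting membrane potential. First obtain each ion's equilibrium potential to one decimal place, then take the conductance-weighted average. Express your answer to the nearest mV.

E_K⁺ = (60.3/1)·log₁₀(6.76/106) = -72.1 mV
E_Cl⁻ = (60.3/-1)·log₁₀(91.8/29.2) = -30.0 mV
Vm = (Σ gᵢEᵢ)/(Σ gᵢ) = (20·-72.1 + 7.3·-30.0) / (20 + 7.3)
= -1661.00 / 27.3 = -60.84 mV

-61 mV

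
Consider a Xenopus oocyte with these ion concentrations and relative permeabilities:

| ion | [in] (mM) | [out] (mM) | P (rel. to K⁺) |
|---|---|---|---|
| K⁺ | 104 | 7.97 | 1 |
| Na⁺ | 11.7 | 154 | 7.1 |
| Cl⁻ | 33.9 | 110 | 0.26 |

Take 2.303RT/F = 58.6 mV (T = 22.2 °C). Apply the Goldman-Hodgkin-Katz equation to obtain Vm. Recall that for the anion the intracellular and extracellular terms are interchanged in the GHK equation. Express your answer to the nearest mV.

Vm = 58.6 · log₁₀[(Σ P·[cation]ₒ + Σ P·[anion]ᵢ) / (Σ P·[cation]ᵢ + Σ P·[anion]ₒ)]
Numerator = 1×7.97 + 7.1×154 + 0.26×33.9 = 1110
Denominator = 1×104 + 7.1×11.7 + 0.26×110 = 215.7
Vm = 58.6 · log₁₀(5.1476) = 58.6 × (0.7116) = 41.70 mV

42 mV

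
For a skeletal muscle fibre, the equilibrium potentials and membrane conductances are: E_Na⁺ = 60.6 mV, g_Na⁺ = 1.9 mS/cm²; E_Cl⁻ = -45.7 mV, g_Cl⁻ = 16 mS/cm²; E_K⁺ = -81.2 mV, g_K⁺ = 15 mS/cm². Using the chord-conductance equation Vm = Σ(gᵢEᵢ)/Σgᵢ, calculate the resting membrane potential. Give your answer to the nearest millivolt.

Σ gᵢEᵢ = 1.9·(60.6) + 16·(-45.7) + 15·(-81.2) = -1834.06
Σ gᵢ = 1.9 + 16 + 15 = 32.9
Vm = -1834.06 / 32.9 = -55.75 mV

-56 mV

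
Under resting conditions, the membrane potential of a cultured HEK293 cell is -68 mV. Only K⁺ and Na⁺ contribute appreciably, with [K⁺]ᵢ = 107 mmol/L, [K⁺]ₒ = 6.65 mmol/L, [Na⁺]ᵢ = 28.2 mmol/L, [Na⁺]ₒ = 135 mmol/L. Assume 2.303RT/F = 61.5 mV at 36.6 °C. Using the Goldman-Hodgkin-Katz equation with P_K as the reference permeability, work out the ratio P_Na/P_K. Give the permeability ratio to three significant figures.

0.0131

Let α = P_Na/P_K. GHK: Vm = 61.5·log₁₀[(Kₒ + α·Naₒ)/(Kᵢ + α·Naᵢ)].
10^(Vm/61.5) = 10^(-68.0/61.5) = 0.078399
So 0.078399·(Kᵢ + α·Naᵢ) = Kₒ + α·Naₒ → α = (0.078399·107.0 − 6.65) / (135.0 − 0.078399·28.2)
α = (8.389 − 6.65) / (135.0 − 2.211) = 1.739/132.8 = 0.01309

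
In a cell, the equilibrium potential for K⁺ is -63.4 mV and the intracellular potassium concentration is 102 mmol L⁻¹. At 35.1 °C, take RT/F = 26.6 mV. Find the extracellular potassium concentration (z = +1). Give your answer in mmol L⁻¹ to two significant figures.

9.4 mmol L⁻¹

Nernst: E = (26.6/1) · ln([out]/[in]), so ln([out]/[in]) = -63.4 × 1 / 26.6 = -2.3835.
[out]/[in] = e^(-2.3835) = 0.09223.
[out] = 0.09223 × 102 = 9.408 mmol L⁻¹.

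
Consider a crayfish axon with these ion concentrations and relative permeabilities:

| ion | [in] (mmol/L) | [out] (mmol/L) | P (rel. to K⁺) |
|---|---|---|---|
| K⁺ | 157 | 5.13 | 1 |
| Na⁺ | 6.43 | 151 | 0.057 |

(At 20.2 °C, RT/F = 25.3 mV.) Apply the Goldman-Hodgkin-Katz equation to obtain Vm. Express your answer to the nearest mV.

-62 mV

Vm = 25.3 · ln[(Σ P·[cation]ₒ + Σ P·[anion]ᵢ) / (Σ P·[cation]ᵢ + Σ P·[anion]ₒ)]
Numerator = 1×5.13 + 0.057×151 = 13.74
Denominator = 1×157 + 0.057×6.43 = 157.4
Vm = 25.3 · ln(0.087293) = 25.3 × (-2.4385) = -61.69 mV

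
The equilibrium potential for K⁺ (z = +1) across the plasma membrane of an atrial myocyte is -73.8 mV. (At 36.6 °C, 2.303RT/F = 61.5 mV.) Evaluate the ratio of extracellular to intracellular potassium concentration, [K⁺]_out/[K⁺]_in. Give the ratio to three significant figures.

0.0631

log₁₀([out]/[in]) = E·z/(61.5) = -73.8 × 1 / 61.5 = -1.2000
[out]/[in] = 10^(-1.2000) = 0.0631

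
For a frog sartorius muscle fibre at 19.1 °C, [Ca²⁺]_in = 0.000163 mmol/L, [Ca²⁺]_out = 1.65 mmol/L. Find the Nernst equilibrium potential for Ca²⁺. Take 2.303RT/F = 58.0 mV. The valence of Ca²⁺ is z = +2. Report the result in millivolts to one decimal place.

E = (58.0/z) · log₁₀([Ca²⁺]_out/[Ca²⁺]_in) with z = +2.
= (58.0/2) · log₁₀(1.65/0.000163) = 29.00 · log₁₀(1.012e+04)
= 29.00 · (4.0053) = 116.15 mV

116.2 mV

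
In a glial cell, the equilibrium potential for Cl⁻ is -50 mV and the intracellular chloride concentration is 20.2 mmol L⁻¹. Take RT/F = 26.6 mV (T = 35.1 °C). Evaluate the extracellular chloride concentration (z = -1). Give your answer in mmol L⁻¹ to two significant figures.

Nernst: E = (26.6/-1) · ln([out]/[in]), so ln([out]/[in]) = -50.0 × -1 / 26.6 = 1.8797.
[out]/[in] = e^(1.8797) = 6.552.
[out] = 6.552 × 20.2 = 132.3 mmol L⁻¹.

130 mmol L⁻¹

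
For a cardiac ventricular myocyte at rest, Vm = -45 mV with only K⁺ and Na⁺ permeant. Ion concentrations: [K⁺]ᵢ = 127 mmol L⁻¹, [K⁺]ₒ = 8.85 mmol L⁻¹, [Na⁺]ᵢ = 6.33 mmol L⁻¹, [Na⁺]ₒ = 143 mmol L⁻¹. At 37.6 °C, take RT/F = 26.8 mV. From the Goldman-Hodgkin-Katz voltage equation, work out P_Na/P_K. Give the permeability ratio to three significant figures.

0.105

Let α = P_Na/P_K. GHK: Vm = 26.8·ln[(Kₒ + α·Naₒ)/(Kᵢ + α·Naᵢ)].
e^(Vm/26.8) = e^(-45.0/26.8) = 0.18654
So 0.18654·(Kᵢ + α·Naᵢ) = Kₒ + α·Naₒ → α = (0.18654·127.0 − 8.85) / (143.0 − 0.18654·6.33)
α = (23.69 − 8.85) / (143.0 − 1.181) = 14.84/141.8 = 0.1046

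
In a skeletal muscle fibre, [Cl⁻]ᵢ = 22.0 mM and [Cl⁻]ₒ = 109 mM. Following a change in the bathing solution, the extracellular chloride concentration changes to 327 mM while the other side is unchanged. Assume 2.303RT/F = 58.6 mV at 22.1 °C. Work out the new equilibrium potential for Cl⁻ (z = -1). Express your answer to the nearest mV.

After the shift: [Cl⁻]_out = 327, [Cl⁻]_in = 22.0 mM.
E_new = (58.6/-1)·log₁₀(327/22.0) = -58.60 · (1.1721) = -68.69 mV

-69 mV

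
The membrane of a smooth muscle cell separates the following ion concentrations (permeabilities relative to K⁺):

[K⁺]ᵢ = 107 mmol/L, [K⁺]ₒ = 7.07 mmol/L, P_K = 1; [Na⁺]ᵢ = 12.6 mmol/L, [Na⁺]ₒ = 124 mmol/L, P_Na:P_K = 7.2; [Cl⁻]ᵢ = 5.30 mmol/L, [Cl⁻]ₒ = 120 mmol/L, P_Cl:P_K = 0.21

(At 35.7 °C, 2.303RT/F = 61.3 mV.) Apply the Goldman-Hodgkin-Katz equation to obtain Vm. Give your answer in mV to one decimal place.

Vm = 61.3 · log₁₀[(Σ P·[cation]ₒ + Σ P·[anion]ᵢ) / (Σ P·[cation]ᵢ + Σ P·[anion]ₒ)]
Numerator = 1×7.07 + 7.2×124 + 0.21×5.30 = 901
Denominator = 1×107 + 7.2×12.6 + 0.21×120 = 222.9
Vm = 61.3 · log₁₀(4.0417) = 61.3 × (0.6066) = 37.18 mV

37.2 mV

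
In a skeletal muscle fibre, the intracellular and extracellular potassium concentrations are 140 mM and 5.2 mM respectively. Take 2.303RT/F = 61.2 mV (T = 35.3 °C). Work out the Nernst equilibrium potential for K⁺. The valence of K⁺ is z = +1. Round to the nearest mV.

-88 mV

E = (61.2/z) · log₁₀([K⁺]_out/[K⁺]_in) with z = +1.
= (61.2/1) · log₁₀(5.2/140) = 61.20 · log₁₀(0.03714)
= 61.20 · (-1.4301) = -87.52 mV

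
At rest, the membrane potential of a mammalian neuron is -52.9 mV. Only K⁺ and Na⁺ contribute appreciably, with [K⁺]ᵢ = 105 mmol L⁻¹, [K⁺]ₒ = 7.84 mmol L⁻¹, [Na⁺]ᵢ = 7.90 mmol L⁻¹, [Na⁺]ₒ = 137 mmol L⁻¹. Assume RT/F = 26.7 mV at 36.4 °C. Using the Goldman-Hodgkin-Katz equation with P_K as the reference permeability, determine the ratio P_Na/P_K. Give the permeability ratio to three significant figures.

Let α = P_Na/P_K. GHK: Vm = 26.7·ln[(Kₒ + α·Naₒ)/(Kᵢ + α·Naᵢ)].
e^(Vm/26.7) = e^(-52.9/26.7) = 0.13789
So 0.13789·(Kᵢ + α·Naᵢ) = Kₒ + α·Naₒ → α = (0.13789·105.0 − 7.84) / (137.0 − 0.13789·7.9)
α = (14.48 − 7.84) / (137.0 − 1.089) = 6.639/135.9 = 0.04885

0.0488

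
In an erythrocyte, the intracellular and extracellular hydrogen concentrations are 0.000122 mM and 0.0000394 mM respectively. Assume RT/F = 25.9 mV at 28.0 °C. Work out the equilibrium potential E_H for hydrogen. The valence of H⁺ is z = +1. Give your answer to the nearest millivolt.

-29 mV

E = (25.9/z) · ln([H⁺]_out/[H⁺]_in) with z = +1.
= (25.9/1) · ln(0.0000394/0.000122) = 25.90 · ln(0.323)
= 25.90 · (-1.1303) = -29.27 mV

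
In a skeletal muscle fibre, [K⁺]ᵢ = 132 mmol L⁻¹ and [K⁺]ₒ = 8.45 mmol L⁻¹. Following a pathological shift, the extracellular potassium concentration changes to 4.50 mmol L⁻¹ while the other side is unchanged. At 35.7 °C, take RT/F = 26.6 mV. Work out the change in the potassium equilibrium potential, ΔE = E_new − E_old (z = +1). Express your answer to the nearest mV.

-17 mV

E_old = (26.6/1)·ln(8.45/132) = -73.11 mV
E_new = (26.6/1)·ln(4.50/132) = -89.87 mV
ΔE = -89.87 − (-73.11) = -16.76 mV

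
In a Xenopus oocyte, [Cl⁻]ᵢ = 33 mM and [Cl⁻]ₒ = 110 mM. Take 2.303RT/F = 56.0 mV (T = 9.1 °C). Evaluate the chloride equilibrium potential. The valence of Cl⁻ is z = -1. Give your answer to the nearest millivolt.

E = (56.0/z) · log₁₀([Cl⁻]_out/[Cl⁻]_in) with z = -1.
For an anion, dividing by z = -1 reverses the sign.
= (56.0/-1) · log₁₀(110/33) = -56.00 · log₁₀(3.333)
= -56.00 · (0.5229) = -29.28 mV

-29 mV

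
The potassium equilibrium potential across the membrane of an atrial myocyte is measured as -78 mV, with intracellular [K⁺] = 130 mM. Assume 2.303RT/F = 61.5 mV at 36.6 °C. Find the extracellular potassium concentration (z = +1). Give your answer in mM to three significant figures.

7.01 mM

Nernst: E = (61.5/1) · log₁₀([out]/[in]), so log₁₀([out]/[in]) = -78.0 × 1 / 61.5 = -1.2683.
[out]/[in] = 10^(-1.2683) = 0.05391.
[out] = 0.05391 × 130 = 7.009 mM.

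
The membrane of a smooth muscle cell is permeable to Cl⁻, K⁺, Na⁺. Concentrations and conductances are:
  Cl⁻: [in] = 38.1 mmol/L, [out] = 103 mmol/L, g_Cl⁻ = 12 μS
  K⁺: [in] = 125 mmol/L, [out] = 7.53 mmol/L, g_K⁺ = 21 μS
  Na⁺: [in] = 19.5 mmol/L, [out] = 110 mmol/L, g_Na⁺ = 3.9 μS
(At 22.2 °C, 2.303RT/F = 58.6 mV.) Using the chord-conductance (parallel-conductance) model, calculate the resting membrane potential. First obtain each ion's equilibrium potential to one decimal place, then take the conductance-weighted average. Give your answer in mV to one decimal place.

-44.3 mV

E_Cl⁻ = (58.6/-1)·log₁₀(103/38.1) = -25.3 mV
E_K⁺ = (58.6/1)·log₁₀(7.53/125) = -71.5 mV
E_Na⁺ = (58.6/1)·log₁₀(110/19.5) = 44.0 mV
Vm = (Σ gᵢEᵢ)/(Σ gᵢ) = (12·-25.3 + 21·-71.5 + 3.9·44.0) / (12 + 21 + 3.9)
= -1633.50 / 36.9 = -44.27 mV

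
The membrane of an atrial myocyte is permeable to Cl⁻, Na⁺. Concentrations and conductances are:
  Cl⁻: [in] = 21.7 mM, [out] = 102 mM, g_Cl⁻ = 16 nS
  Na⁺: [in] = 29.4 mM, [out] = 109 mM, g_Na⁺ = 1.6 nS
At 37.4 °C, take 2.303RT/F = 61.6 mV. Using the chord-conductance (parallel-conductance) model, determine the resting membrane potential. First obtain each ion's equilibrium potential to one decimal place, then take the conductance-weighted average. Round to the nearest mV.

E_Cl⁻ = (61.6/-1)·log₁₀(102/21.7) = -41.4 mV
E_Na⁺ = (61.6/1)·log₁₀(109/29.4) = 35.1 mV
Vm = (Σ gᵢEᵢ)/(Σ gᵢ) = (16·-41.4 + 1.6·35.1) / (16 + 1.6)
= -606.24 / 17.6 = -34.45 mV

-34 mV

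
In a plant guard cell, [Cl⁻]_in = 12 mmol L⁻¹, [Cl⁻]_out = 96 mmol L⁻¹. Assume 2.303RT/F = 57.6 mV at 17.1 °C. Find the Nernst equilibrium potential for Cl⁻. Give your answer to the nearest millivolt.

E = (57.6/z) · log₁₀([Cl⁻]_out/[Cl⁻]_in) with z = -1.
For an anion, dividing by z = -1 reverses the sign.
= (57.6/-1) · log₁₀(96/12) = -57.60 · log₁₀(8)
= -57.60 · (0.9031) = -52.02 mV

-52 mV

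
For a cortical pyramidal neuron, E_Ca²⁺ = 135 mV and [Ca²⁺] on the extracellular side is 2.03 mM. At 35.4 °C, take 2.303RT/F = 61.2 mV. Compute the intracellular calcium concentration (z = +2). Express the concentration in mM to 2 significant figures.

0.000079 mM

Nernst: E = (61.2/2) · log₁₀([out]/[in]), so log₁₀([out]/[in]) = 135.0 × 2 / 61.2 = 4.4118.
[out]/[in] = 10^(4.4118) = 2.581e+04.
[in] = 2.03 / 2.581e+04 = 7.866e-05 mM.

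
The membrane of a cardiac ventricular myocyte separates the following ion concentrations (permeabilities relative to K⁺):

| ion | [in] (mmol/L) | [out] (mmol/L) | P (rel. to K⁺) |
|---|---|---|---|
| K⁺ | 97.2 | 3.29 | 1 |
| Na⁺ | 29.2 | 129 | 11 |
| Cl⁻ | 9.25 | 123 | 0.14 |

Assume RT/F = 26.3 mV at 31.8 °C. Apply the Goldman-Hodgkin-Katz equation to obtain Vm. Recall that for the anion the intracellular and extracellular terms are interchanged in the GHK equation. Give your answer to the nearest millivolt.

31 mV

Vm = 26.3 · ln[(Σ P·[cation]ₒ + Σ P·[anion]ᵢ) / (Σ P·[cation]ᵢ + Σ P·[anion]ₒ)]
Numerator = 1×3.29 + 11×129 + 0.14×9.25 = 1424
Denominator = 1×97.2 + 11×29.2 + 0.14×123 = 435.6
Vm = 26.3 · ln(3.268) = 26.3 × (1.1842) = 31.14 mV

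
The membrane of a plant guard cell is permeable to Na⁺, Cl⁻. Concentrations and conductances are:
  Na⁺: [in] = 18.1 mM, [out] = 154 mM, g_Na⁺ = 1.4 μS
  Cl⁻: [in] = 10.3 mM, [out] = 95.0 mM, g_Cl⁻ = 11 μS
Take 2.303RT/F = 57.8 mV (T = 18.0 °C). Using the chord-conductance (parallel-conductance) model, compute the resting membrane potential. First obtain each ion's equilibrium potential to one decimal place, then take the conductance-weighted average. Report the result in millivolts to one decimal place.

-43.4 mV

E_Na⁺ = (57.8/1)·log₁₀(154/18.1) = 53.7 mV
E_Cl⁻ = (57.8/-1)·log₁₀(95.0/10.3) = -55.8 mV
Vm = (Σ gᵢEᵢ)/(Σ gᵢ) = (1.4·53.7 + 11·-55.8) / (1.4 + 11)
= -538.62 / 12.4 = -43.44 mV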